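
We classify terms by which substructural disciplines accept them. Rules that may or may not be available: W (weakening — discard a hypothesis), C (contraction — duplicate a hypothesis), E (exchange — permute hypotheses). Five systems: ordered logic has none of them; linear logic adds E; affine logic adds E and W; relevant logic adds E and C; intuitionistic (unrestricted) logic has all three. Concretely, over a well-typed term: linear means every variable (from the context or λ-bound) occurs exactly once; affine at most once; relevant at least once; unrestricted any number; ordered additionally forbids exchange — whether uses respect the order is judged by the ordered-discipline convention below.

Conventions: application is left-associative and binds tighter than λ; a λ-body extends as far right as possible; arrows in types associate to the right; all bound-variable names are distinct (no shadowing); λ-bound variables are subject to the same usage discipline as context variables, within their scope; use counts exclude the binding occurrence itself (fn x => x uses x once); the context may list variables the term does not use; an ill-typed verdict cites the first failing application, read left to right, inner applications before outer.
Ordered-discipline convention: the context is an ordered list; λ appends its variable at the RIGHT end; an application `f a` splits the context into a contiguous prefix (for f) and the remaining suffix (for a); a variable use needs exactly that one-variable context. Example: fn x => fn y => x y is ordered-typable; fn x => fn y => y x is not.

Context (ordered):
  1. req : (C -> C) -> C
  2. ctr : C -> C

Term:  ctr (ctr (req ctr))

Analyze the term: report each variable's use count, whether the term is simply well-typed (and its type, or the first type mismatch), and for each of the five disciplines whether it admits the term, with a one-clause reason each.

counts: req ×1, ctr ×3
order of uses: ctr, ctr, req, ctr
typing: ✓ — C
ordered: ✗, ctr ×3 used more than once (contraction)
linear: ✗, ctr ×3 used more than once (contraction)
affine: ✗, ctr ×3 used more than once (contraction)
relevant: ✓, at least one use each (req, ctr)
unrestricted: ✓, well-typed at C; no restrictions here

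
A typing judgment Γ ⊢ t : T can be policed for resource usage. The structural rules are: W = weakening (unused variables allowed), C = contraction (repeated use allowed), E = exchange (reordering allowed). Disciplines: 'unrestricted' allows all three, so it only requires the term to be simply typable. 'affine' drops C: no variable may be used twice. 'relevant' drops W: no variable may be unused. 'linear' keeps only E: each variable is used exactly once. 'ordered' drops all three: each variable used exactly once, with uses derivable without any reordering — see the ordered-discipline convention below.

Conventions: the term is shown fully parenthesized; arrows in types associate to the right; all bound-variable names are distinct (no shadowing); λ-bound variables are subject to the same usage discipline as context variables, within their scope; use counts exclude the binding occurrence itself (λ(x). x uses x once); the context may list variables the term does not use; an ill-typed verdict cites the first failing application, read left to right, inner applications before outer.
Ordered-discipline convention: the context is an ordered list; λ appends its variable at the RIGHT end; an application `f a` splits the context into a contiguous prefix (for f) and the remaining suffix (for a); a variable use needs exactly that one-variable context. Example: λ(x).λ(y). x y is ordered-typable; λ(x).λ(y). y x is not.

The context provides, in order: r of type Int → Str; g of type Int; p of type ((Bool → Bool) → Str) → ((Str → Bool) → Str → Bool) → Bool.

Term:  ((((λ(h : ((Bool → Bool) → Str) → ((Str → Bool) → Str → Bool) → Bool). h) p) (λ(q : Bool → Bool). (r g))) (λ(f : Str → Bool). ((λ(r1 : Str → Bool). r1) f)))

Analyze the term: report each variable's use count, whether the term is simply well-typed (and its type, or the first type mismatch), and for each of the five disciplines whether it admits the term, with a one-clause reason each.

counts: r=1; g=1; p=1; h (λ-bound)=1; q (λ-bound)=0; f (λ-bound)=1; r1 (λ-bound)=1
left-to-right use order: h, p, r, g, r1, f
typing: ✓ — Bool
ordered ✗ (q never used (weakening))
linear ✗ (q never used (weakening))
affine ✓ (no duplicate uses among r, g, p, h, q, f, r1)
relevant ✗ (q never used (weakening))
unrestricted ✓ (typability at Bool is all that's needed)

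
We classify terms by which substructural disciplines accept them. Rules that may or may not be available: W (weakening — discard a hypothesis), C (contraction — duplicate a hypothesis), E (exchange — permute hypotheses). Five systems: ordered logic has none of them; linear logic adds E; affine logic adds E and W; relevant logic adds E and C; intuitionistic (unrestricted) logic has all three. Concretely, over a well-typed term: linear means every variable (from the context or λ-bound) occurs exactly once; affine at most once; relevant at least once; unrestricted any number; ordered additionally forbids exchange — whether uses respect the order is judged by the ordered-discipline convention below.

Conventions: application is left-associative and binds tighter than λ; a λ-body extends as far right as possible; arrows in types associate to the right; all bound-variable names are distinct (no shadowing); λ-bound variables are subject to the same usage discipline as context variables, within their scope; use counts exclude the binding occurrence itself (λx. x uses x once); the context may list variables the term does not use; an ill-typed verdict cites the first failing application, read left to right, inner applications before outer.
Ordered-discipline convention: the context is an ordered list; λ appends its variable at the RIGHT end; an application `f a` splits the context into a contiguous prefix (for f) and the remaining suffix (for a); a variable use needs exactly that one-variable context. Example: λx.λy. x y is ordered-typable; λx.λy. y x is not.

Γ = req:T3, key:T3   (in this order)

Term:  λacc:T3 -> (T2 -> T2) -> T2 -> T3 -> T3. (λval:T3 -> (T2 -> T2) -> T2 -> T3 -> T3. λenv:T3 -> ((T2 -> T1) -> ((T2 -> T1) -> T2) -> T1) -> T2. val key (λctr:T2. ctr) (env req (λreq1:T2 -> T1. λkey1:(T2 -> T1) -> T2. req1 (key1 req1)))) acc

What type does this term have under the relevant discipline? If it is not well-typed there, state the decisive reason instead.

term : (T3 -> (T2 -> T2) -> T2 -> T3 -> T3) -> (T3 -> ((T2 -> T1) -> ((T2 -> T1) -> T2) -> T1) -> T2) -> T3 -> T3
usage: req: 1×, key: 1×, acc (bound): 1×, val (bound): 1×, env (bound): 1×, ctr (bound): 1×, req1 (bound): 2×, key1 (bound): 1×
uses in reading order: val, key, ctr, env, req, req1, key1, req1, acc
typing: the term checks, with type (T3 -> (T2 -> T2) -> T2 -> T3 -> T3) -> (T3 -> ((T2 -> T1) -> ((T2 -> T1) -> T2) -> T1) -> T2) -> T3 -> T3
across the five disciplines: ordered ✗; linear ✗; affine ✗; relevant ✓; unrestricted ✓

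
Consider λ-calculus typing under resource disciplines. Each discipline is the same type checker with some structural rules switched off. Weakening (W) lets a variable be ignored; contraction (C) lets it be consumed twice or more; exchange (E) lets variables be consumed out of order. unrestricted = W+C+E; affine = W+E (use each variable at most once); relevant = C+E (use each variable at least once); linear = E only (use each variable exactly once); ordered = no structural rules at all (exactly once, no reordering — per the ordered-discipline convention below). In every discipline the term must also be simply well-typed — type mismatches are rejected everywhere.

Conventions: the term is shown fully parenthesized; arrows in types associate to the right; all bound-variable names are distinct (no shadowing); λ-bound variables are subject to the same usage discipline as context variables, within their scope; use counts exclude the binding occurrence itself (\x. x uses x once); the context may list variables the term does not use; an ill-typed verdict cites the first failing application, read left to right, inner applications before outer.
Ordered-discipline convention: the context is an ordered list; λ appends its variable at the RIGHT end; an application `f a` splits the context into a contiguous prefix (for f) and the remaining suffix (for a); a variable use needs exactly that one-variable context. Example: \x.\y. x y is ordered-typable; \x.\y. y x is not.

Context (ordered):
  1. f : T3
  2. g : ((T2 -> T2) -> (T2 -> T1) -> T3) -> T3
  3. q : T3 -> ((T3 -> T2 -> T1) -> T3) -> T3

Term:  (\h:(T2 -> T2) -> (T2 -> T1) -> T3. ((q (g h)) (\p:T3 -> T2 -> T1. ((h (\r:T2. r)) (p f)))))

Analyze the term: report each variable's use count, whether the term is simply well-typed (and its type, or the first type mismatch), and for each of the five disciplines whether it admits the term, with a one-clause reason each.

use counts: f ×1; g ×1; q ×1; h (λ-bound) ×2; p (λ-bound) ×1; r (λ-bound) ×1
use order (left to right): q, g, h, h, r, p, f
typing: the term checks, with type ((T2 -> T2) -> (T2 -> T1) -> T3) -> T3
ordered: ✗, needs contraction — h ×2
linear: ✗, needs contraction — h ×2
affine: ✗, needs contraction — h ×2
relevant: ✓, at least one use each (f, g, q, h, p, r)
unrestricted: ✓, well-typed at ((T2 -> T2) -> (T2 -> T1) -> T3) -> T3; no restrictions here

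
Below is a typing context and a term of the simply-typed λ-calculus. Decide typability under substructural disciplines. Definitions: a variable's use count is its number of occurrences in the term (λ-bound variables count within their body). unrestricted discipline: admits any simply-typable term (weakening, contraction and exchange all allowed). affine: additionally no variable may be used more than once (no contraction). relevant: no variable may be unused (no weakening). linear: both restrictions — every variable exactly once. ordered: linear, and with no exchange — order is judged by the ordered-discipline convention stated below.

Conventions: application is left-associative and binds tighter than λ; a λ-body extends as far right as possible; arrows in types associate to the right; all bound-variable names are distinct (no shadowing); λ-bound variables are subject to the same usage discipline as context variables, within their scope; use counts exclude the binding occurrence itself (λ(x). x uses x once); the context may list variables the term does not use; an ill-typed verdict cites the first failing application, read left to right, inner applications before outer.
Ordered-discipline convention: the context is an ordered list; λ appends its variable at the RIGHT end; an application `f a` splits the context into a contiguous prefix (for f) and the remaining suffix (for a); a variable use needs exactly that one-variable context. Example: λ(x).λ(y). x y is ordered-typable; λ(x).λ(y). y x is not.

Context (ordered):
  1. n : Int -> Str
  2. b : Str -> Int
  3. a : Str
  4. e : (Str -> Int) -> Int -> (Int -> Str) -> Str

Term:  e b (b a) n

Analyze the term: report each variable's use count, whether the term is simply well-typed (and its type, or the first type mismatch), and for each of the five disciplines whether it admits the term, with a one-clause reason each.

use counts: n: 1×; b: 2×; a: 1×; e: 1×
use order (left to right): e, b, b, a, n
typing: the term checks, with type Str
ordered: ✗ — uses contraction: b ×2
linear: ✗ — uses contraction: b ×2
affine: ✗ — uses contraction: b ×2
relevant: ✓ — none of n, b, a, e goes unused
unrestricted: ✓ — well-typed at Str; no restrictions here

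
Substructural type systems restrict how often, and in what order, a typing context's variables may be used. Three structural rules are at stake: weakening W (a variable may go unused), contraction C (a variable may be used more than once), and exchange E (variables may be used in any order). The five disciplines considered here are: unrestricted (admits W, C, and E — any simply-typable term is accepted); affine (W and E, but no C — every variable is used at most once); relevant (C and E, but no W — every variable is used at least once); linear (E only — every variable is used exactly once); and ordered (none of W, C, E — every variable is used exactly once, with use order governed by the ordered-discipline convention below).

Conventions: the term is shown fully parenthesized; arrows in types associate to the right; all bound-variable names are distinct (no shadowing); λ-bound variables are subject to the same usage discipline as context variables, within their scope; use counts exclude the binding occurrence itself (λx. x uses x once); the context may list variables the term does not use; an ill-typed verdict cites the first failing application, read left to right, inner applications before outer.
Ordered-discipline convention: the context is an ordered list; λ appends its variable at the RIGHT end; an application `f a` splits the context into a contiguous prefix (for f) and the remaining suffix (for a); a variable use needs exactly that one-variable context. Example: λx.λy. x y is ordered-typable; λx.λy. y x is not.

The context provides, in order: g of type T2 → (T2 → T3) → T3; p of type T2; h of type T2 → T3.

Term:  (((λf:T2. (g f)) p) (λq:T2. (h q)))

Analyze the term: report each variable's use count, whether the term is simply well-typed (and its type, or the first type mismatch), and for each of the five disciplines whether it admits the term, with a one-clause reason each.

counts: g: 1, p: 1, h: 1, f (λ-bound): 1, q (λ-bound): 1
use order (left to right): g, f, p, h, q
typing: well-typed at T3
ordered: ✓ — one use each (g, p, h, f, q); ordered split holds
linear: ✓ — exactly-once usage across g, p, h, f, q
affine: ✓ — no duplicate uses among g, p, h, f, q
relevant: ✓ — at least one use each (g, p, h, f, q)
unrestricted: ✓ — type-checks (T3) and nothing is barred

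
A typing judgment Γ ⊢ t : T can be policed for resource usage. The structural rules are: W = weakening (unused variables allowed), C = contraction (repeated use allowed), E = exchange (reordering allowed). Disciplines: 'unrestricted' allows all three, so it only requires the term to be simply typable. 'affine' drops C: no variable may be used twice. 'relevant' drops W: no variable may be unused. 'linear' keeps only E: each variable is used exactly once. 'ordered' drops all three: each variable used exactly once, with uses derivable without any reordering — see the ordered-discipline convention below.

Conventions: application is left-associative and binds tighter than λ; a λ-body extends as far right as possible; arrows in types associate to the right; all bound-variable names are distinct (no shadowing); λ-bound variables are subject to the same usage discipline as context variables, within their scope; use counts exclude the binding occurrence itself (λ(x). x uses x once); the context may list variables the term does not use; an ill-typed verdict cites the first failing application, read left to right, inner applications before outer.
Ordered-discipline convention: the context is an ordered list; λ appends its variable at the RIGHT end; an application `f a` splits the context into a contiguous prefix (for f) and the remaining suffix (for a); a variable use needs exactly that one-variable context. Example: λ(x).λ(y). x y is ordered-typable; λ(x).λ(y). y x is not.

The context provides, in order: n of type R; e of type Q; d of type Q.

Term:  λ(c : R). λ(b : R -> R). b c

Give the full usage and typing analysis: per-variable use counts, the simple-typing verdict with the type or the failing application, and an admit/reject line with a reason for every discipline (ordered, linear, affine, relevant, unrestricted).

variable uses: n: 0; e: 0; d: 0; c (λ-bound): 1; b (λ-bound): 1
left-to-right use order: b, c
typing: well-typed at R -> (R -> R) -> R
ordered: ✗, unused: n, e, d — weakening required
linear: ✗, unused: n, e, d — weakening required
affine: ✓, at most one use each (n, e, d, c, b)
relevant: ✗, unused: n, e, d — weakening required
unrestricted: ✓, typability at R -> (R -> R) -> R is all that's needed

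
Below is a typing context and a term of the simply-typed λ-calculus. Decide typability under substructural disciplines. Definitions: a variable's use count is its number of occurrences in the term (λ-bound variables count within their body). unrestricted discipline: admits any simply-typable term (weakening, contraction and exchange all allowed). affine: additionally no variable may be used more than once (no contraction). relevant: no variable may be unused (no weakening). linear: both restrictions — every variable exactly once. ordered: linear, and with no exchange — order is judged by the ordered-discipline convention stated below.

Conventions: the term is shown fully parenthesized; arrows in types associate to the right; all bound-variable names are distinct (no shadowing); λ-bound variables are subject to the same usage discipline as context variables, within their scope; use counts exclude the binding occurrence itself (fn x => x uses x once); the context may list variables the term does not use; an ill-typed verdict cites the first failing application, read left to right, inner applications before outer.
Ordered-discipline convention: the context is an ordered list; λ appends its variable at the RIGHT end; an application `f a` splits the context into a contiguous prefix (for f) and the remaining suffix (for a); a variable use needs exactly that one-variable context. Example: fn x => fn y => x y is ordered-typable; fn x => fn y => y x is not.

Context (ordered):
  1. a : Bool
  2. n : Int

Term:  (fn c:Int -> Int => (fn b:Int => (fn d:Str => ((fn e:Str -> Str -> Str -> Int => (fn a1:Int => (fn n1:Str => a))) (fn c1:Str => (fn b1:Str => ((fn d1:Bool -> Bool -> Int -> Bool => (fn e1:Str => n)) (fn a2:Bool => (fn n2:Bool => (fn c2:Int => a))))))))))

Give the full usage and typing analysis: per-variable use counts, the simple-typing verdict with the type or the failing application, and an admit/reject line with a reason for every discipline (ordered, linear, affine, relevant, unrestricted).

variable uses: a: 2×, n: 1×, c (λ-bound): 0×, b (λ-bound): 0×, d (λ-bound): 0×, e (λ-bound): 0×, a1 (λ-bound): 0×, n1 (λ-bound): 0×, c1 (λ-bound): 0×, b1 (λ-bound): 0×, d1 (λ-bound): 0×, e1 (λ-bound): 0×, a2 (λ-bound): 0×, n2 (λ-bound): 0×, c2 (λ-bound): 0×
order of uses: a, n, a
typing: the term checks, with type (Int -> Int) -> Int -> Str -> Int -> Str -> Bool
ordered: ✗, a ×2 used more than once (contraction); needs weakening: c, b, d, e, a1, n1, c1, b1, d1, e1, a2, n2, c2 unused
linear: ✗, a ×2 used more than once (contraction); needs weakening: c, b, d, e, a1, n1, c1, b1, d1, e1, a2, n2, c2 unused
affine: ✗, a ×2 used more than once (contraction)
relevant: ✗, needs weakening: c, b, d, e, a1, n1, c1, b1, d1, e1, a2, n2, c2 unused
unrestricted: ✓, simply typable at (Int -> Int) -> Int -> Str -> Int -> Str -> Bool; W, C, E all held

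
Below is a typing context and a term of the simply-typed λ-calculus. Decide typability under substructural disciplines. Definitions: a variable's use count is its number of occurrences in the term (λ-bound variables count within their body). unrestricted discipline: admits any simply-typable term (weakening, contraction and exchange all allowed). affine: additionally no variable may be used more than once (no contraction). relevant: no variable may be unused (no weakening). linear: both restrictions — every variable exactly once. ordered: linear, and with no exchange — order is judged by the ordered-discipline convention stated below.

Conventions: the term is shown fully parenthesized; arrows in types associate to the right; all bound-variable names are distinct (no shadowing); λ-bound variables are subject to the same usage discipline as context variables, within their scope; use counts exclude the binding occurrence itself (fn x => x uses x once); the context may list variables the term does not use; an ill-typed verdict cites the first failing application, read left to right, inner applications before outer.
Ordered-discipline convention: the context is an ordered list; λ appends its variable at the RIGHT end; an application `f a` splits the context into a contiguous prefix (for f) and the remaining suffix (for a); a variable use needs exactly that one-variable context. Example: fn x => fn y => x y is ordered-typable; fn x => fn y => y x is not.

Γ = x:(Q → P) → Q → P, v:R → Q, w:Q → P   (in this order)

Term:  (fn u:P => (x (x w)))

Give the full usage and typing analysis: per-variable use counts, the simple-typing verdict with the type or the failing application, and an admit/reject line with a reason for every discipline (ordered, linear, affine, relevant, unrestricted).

variable uses: x: 2×, v: 0×, w: 1×, u [bound]: 0×
order of uses: x, x, w
typing: well-typed — term : P → Q → P
ordered: ✗ — uses contraction: x ×2; v, u never used (weakening)
linear: ✗ — uses contraction: x ×2; v, u never used (weakening)
affine: ✗ — uses contraction: x ×2
relevant: ✗ — v, u never used (weakening)
unrestricted: ✓ — type-checks (P → Q → P) and nothing is barred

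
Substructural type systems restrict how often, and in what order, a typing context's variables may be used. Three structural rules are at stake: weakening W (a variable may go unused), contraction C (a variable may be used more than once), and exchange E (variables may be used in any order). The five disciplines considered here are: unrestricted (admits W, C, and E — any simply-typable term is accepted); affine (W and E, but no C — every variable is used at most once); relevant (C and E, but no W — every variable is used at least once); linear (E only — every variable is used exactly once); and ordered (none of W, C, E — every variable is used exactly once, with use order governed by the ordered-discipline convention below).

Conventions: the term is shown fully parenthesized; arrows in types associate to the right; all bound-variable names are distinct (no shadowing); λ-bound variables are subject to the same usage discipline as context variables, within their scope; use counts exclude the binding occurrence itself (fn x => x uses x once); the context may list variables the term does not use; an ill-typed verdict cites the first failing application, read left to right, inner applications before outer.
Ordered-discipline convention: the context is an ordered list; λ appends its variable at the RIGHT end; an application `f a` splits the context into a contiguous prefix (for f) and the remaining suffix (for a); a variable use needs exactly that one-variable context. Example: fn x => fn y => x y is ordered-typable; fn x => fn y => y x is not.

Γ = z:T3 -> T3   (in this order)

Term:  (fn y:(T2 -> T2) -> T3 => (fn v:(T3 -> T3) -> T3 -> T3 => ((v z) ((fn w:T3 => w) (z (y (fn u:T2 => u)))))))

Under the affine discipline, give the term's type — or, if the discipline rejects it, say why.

not well-typed under affine — z ×2 used more than once (contraction)
variable uses: z=2, y (bound)=1, v (bound)=1, w (bound)=1, u (bound)=1
use order (left to right): v, z, w, z, y, u
typing: ✓ — ((T2 -> T2) -> T3) -> ((T3 -> T3) -> T3 -> T3) -> T3
per-discipline verdicts: ordered ✗ · linear ✗ · affine ✗ · relevant ✓ · unrestricted ✓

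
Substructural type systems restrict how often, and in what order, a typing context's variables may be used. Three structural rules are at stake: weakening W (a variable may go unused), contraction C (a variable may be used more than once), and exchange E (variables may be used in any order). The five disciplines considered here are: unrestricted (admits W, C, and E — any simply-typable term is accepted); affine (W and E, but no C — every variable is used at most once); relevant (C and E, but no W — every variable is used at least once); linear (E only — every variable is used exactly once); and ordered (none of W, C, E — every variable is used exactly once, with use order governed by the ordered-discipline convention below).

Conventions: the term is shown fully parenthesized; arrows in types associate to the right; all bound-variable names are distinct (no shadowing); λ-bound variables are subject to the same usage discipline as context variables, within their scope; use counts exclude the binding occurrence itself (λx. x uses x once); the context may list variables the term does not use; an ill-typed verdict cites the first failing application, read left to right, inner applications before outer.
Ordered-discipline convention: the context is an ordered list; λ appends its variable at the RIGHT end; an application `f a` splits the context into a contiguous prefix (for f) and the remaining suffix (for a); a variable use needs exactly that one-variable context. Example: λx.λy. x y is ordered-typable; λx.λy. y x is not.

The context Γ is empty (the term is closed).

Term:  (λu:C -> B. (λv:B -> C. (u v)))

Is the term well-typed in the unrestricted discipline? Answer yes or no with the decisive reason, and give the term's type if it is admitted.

no — not simply typable
usage: u (bound): 1, v (bound): 1
left-to-right use order: u, v
typing: ill-typed: an application expects C but receives B -> C
summary: ordered ✗; linear ✗; affine ✗; relevant ✗; unrestricted ✗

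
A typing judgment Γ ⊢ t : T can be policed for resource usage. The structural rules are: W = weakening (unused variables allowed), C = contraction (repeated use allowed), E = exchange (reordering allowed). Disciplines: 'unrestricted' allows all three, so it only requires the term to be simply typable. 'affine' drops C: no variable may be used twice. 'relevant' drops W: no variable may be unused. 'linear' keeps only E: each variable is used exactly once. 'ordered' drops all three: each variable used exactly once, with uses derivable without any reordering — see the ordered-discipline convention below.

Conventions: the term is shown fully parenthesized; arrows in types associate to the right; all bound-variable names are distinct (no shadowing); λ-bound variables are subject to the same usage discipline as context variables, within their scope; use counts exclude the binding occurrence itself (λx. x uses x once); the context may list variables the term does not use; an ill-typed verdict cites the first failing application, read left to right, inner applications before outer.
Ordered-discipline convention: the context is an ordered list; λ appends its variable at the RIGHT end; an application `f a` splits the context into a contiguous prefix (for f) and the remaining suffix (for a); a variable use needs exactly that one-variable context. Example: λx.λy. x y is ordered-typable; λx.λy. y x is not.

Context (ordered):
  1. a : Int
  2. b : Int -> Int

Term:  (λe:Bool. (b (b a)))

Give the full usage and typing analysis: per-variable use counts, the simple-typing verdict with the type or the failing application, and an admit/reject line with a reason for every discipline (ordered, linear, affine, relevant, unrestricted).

variable uses: a=1; b=2; e [bound]=0
use order (left to right): b, b, a
typing: ✓ — Bool -> Int
ordered: ✗ — needs contraction — b ×2; e left unused
linear: ✗ — needs contraction — b ×2; e left unused
affine: ✗ — needs contraction — b ×2
relevant: ✗ — e left unused
unrestricted: ✓ — type-checks (Bool -> Int) and nothing is barred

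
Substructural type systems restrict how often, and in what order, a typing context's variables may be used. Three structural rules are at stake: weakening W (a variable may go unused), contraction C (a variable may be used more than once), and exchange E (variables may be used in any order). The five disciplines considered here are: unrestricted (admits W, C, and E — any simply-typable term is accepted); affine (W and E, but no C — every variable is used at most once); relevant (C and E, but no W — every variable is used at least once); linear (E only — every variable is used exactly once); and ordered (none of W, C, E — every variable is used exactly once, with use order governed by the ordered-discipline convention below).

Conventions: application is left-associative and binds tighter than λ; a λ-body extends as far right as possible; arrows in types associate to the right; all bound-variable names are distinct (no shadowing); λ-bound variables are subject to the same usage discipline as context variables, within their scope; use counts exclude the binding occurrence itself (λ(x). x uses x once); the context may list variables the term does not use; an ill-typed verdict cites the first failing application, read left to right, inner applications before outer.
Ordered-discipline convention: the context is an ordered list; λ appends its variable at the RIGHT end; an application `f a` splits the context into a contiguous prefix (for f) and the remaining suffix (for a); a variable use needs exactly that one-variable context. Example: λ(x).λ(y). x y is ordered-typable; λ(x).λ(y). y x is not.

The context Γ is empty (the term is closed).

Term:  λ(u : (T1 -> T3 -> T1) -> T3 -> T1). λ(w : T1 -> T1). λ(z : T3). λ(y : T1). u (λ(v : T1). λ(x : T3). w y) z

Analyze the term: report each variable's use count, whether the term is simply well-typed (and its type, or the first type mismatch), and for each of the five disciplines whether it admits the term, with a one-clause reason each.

usage: u (bound)=1; w (bound)=1; z (bound)=1; y (bound)=1; v (bound)=0; x (bound)=0
left-to-right use order: u, w, y, z
typing: ✓ — ((T1 -> T3 -> T1) -> T3 -> T1) -> (T1 -> T1) -> T3 -> T1 -> T1
ordered: ✗, unused: v, x — weakening required
linear: ✗, unused: v, x — weakening required
affine: ✓, u, w, z, y, v, x: no repeats, contraction unneeded
relevant: ✗, unused: v, x — weakening required
unrestricted: ✓, well-typed at ((T1 -> T3 -> T1) -> T3 -> T1) -> (T1 -> T1) -> T3 -> T1 -> T1; no restrictions here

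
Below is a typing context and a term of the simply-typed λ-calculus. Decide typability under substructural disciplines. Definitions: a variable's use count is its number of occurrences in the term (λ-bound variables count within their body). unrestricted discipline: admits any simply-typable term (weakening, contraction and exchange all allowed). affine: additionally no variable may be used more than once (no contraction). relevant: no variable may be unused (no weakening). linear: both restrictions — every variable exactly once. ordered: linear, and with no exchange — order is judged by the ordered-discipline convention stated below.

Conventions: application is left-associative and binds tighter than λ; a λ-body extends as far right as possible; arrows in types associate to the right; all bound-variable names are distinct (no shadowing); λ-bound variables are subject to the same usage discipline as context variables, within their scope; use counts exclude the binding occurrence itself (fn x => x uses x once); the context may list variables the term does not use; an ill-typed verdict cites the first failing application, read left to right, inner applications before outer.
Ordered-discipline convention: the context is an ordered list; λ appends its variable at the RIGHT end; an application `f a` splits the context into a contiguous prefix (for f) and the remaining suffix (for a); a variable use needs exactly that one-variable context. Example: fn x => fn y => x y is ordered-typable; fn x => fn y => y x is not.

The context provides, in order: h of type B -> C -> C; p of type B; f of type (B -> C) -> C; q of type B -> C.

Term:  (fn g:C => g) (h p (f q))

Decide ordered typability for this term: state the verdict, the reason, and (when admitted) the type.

yes — single-use (h, p, f, q, g), ordered derivation ok; term : C
counts: h: 1, p: 1, f: 1, q: 1, g (bound): 1
uses in reading order: g, h, p, f, q
typing: well-typed at C
all disciplines: ordered ✓; linear ✓; affine ✓; relevant ✓; unrestricted ✓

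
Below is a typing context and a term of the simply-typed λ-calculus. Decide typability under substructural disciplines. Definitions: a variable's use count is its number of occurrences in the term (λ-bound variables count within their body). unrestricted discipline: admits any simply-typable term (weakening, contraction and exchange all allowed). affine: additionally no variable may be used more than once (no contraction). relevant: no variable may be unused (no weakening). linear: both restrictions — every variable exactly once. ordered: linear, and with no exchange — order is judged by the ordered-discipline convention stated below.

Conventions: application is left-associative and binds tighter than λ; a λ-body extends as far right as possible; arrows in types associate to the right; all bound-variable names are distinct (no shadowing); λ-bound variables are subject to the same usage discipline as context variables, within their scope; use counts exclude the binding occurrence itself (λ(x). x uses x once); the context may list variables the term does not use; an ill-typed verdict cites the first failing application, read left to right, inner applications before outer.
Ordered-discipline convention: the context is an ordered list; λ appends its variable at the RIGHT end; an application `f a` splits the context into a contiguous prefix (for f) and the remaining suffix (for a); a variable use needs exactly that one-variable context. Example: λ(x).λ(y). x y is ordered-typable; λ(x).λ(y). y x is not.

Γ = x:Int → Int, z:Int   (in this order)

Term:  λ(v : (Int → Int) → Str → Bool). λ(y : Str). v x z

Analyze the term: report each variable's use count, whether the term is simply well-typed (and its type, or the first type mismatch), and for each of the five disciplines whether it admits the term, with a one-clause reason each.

usage: x=1; z=1; v (bound)=1; y (bound)=0
use order (left to right): v, x, z
typing: ill-typed: an argument Int mismatches the expected Str
ordered ✗ (not simply typable)
linear ✗ (fails simple typing)
affine ✗ (a type mismatch blocks all five)
relevant ✗ (the type mismatch rejects it)
unrestricted ✗ (not simply typable)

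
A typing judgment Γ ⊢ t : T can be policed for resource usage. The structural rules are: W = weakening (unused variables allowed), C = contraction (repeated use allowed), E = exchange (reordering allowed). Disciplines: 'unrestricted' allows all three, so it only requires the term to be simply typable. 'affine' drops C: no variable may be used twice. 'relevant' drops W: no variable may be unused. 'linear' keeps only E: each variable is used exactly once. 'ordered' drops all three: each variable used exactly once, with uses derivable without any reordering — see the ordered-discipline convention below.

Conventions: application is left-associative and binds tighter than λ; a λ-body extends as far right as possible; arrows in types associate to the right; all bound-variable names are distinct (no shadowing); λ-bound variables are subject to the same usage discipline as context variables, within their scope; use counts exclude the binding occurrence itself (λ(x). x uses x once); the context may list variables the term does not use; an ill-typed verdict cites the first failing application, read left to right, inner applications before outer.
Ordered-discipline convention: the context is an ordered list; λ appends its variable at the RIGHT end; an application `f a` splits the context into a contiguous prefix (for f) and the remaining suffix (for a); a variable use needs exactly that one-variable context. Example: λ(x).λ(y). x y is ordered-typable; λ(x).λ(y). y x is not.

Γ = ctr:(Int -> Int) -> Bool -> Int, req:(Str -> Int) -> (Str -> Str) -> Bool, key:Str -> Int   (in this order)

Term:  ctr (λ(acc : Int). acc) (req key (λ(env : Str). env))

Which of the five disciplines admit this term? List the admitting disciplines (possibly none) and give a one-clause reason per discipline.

admitted in: ordered, linear, affine, relevant, unrestricted
usage: ctr=1, req=1, key=1, acc (λ-bound)=1, env (λ-bound)=1
uses in reading order: ctr, acc, req, key, env
typing: the term checks, with type Int
ordered: ✓, single-use (ctr, req, key, acc, env), ordered derivation ok
linear: ✓, each of ctr, req, key, acc, env used exactly once
affine: ✓, none of ctr, req, key, acc, env used more than once
relevant: ✓, none of ctr, req, key, acc, env goes unused
unrestricted: ✓, type-checks (Int) and nothing is barred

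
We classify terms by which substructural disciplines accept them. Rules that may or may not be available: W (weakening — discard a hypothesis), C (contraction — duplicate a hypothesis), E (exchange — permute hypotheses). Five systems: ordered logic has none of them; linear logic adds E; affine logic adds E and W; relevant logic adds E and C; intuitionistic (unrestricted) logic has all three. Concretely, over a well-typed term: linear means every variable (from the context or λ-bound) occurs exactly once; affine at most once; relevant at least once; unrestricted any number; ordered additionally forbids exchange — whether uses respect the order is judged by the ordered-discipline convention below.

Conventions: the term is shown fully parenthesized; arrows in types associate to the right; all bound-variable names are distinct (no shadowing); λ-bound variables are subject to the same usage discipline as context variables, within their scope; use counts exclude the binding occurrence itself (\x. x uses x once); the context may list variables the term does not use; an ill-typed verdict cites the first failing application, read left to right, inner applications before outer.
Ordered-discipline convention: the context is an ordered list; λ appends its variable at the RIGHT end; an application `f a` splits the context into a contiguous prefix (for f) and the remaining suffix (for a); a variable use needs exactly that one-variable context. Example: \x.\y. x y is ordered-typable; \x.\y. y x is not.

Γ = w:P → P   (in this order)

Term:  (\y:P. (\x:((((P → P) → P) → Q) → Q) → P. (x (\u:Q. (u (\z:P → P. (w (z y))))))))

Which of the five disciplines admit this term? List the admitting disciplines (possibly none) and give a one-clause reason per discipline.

accepted by: none
counts: w: 1, y (λ-bound): 1, x (λ-bound): 1, u (λ-bound): 1, z (λ-bound): 1
uses in reading order: x, u, w, z, y
typing: ill-typed: can't apply a value of type Q
ordered ✗ (not simply typable)
linear ✗ (fails simple typing)
affine ✗ (a type mismatch blocks all five)
relevant ✗ (the type mismatch rejects it)
unrestricted ✗ (not simply typable)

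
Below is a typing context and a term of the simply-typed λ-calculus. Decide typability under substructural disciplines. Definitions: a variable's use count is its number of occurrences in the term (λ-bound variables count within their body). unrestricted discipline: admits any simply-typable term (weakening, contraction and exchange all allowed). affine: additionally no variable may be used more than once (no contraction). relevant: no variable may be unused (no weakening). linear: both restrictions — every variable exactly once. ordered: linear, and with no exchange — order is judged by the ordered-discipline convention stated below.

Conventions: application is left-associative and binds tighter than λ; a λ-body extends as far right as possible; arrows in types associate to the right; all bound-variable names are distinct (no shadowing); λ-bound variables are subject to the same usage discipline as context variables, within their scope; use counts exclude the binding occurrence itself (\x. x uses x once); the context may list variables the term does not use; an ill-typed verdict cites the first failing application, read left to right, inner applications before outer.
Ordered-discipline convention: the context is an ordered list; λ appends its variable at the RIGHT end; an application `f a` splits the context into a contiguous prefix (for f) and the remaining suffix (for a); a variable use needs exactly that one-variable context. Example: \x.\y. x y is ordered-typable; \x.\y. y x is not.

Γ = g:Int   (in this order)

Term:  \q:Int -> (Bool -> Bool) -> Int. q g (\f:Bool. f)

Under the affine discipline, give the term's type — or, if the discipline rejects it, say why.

term : (Int -> (Bool -> Bool) -> Int) -> Int
counts: g: 1×, q [bound]: 1×, f [bound]: 1×
left-to-right use order: q, g, f
typing: ✓ — (Int -> (Bool -> Bool) -> Int) -> Int
across the five disciplines: ordered ✗; linear ✓; affine ✓; relevant ✓; unrestricted ✓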